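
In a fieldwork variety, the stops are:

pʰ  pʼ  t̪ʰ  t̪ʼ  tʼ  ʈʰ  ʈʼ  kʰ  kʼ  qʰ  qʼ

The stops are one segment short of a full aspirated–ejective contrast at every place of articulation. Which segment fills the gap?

Aspirated: /pʰ/ (bilabial), /t̪ʰ/ (dental), /ʈʰ/ (retroflex), /kʰ/ (velar), /qʰ/ (uvular).
Ejective: /pʼ/ (bilabial), /t̪ʼ/ (dental), /tʼ/ (alveolar), /ʈʼ/ (retroflex), /kʼ/ (velar), /qʼ/ (uvular).
The alveolar row has no aspirated member, so the gap is the aspirated alveolar stop /tʰ/.

/tʰ/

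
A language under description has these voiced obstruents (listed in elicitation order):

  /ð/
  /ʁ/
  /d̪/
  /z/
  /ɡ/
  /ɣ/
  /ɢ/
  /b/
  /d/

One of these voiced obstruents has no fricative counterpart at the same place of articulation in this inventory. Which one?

/b/

Dental: /d̪/ ~ /ð/
Alveolar: /d/ ~ /z/
Velar: /ɡ/ ~ /ɣ/
Uvular: /ɢ/ ~ /ʁ/
Bilabial: only /b/ (stop); no fricative partner.
So /b/ is the unpaired segment.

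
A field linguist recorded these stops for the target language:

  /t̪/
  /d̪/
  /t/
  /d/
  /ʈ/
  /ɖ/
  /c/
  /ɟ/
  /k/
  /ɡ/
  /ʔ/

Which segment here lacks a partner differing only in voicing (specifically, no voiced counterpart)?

Dental: /t̪/ ~ /d̪/
Alveolar: /t/ ~ /d/
Retroflex: /ʈ/ ~ /ɖ/
Palatal: /c/ ~ /ɟ/
Velar: /k/ ~ /ɡ/
Glottal: only /ʔ/ (voiceless); no voiced partner.
So /ʔ/ is the unpaired segment.

/ʔ/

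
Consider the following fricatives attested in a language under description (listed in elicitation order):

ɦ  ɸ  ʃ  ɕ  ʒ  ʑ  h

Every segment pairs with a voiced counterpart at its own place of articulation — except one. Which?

/ɸ/

Postalveolar: /ʃ/ ~ /ʒ/
Alveolo-palatal: /ɕ/ ~ /ʑ/
Glottal: /h/ ~ /ɦ/
Bilabial: only /ɸ/ (voiceless); no voiced partner.
So /ɸ/ is the unpaired segment.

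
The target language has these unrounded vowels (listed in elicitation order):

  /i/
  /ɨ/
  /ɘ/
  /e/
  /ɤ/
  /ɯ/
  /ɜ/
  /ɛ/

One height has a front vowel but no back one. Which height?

low-mid

high: front /i/, central /ɨ/, back /ɯ/.
high-mid: front /e/, central /ɘ/, back /ɤ/.
low-mid: front /ɛ/, central /ɜ/, back —.
Every height has a back member except low-mid, where /ʌ/ would be expected.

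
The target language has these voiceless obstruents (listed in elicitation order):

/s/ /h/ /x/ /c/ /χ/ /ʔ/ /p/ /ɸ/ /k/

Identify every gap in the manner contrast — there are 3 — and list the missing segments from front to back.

Stop: /p/ (bilabial), /c/ (palatal), /k/ (velar), /ʔ/ (glottal).
Fricative: /ɸ/ (bilabial), /s/ (alveolar), /x/ (velar), /χ/ (uvular), /h/ (glottal).
Gaps, from front to back: alveolar lacks stop (/t/); palatal lacks fricative (/ç/); uvular lacks stop (/q/).

/t/, /ç/, /q/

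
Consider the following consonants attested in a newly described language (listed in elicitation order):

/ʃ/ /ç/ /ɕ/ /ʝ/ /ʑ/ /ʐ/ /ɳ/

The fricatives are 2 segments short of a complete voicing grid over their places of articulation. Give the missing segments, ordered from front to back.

/ʒ/, /ʂ/

Voiceless: /ʃ/ (postalveolar), /ɕ/ (alveolo-palatal), /ç/ (palatal).
Voiced: /ʐ/ (retroflex), /ʑ/ (alveolo-palatal), /ʝ/ (palatal).
Gaps, from front to back: postalveolar lacks voiced (/ʒ/); retroflex lacks voiceless (/ʂ/).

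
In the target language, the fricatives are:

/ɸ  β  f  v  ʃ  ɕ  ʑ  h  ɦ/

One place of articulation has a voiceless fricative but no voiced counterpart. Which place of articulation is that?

postalveolar

Voiceless: /ɸ/ (bilabial), /f/ (labiodental), /ʃ/ (postalveolar), /ɕ/ (alveolo-palatal), /h/ (glottal).
Voiced: /β/ (bilabial), /v/ (labiodental), /ʑ/ (alveolo-palatal), /ɦ/ (glottal).
Every place of articulation has a voiced member except postalveolar, where /ʒ/ would be expected.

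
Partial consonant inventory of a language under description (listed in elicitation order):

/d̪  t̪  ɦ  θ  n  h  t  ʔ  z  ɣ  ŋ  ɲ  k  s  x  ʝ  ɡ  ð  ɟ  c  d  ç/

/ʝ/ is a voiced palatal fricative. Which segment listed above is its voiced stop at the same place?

/ɟ/

The voiced stop at the same place is a voiced palatal stop — in this inventory, /ɟ/.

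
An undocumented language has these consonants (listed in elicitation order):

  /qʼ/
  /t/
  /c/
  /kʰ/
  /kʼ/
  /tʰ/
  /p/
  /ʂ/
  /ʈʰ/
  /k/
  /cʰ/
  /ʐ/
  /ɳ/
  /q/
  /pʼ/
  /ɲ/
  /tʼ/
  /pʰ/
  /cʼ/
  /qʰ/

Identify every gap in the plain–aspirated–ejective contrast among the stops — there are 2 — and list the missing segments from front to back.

/ʈ/, /ʈʼ/

Plain: /p/ (bilabial), /t/ (alveolar), /c/ (palatal), /k/ (velar), /q/ (uvular).
Aspirated: /pʰ/ (bilabial), /tʰ/ (alveolar), /ʈʰ/ (retroflex), /cʰ/ (palatal), /kʰ/ (velar), /qʰ/ (uvular).
Ejective: /pʼ/ (bilabial), /tʼ/ (alveolar), /cʼ/ (palatal), /kʼ/ (velar), /qʼ/ (uvular).
Gaps, from front to back: retroflex lacks plain (/ʈ/); retroflex lacks ejective (/ʈʼ/).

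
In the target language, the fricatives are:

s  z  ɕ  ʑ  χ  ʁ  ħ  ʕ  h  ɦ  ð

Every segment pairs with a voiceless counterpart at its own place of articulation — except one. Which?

/ð/

Alveolar: /s/ ~ /z/
Alveolo-palatal: /ɕ/ ~ /ʑ/
Uvular: /χ/ ~ /ʁ/
Pharyngeal: /ħ/ ~ /ʕ/
Glottal: /h/ ~ /ɦ/
Dental: only /ð/ (voiced); no voiceless partner.
So /ð/ is the unpaired segment.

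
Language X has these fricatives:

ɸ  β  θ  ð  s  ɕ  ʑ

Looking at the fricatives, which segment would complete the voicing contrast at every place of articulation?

/z/

place of articulation  voiceless  voiced  
bilabial          ɸ         β       
dental            θ         ð       
alveolar          s         —       
alveolo-palatal   ɕ         ʑ       
The alveolar row has no voiced member, so the gap is the voiced alveolar fricative /z/.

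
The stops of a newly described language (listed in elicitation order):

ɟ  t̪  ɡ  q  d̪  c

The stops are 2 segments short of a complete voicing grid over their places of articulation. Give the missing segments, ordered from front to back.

Voiceless: /t̪/ (dental), /c/ (palatal), /q/ (uvular).
Voiced: /d̪/ (dental), /ɟ/ (palatal), /ɡ/ (velar).
Gaps, from front to back: velar lacks voiceless (/k/); uvular lacks voiced (/ɢ/).

/k/, /ɢ/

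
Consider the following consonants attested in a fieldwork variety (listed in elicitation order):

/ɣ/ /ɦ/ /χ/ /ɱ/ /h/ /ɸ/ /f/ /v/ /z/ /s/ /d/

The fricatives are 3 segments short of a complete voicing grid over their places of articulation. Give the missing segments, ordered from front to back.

/β/, /x/, /ʁ/

Voiceless: /ɸ/ (bilabial), /f/ (labiodental), /s/ (alveolar), /χ/ (uvular), /h/ (glottal).
Voiced: /v/ (labiodental), /z/ (alveolar), /ɣ/ (velar), /ɦ/ (glottal).
Gaps, from front to back: bilabial lacks voiced (/β/); velar lacks voiceless (/x/); uvular lacks voiced (/ʁ/).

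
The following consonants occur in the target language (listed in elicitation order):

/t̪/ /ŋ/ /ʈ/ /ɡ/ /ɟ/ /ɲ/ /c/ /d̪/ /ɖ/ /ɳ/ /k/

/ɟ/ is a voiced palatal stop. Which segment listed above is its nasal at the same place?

/ɲ/

The nasal at the same place is a palatal nasal — in this inventory, /ɲ/.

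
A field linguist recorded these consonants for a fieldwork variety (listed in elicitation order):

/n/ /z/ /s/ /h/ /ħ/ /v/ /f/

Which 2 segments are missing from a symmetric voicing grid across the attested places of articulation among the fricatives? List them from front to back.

Voiceless: /f/ (labiodental), /s/ (alveolar), /ħ/ (pharyngeal), /h/ (glottal).
Voiced: /v/ (labiodental), /z/ (alveolar).
Gaps, from front to back: pharyngeal lacks voiced (/ʕ/); glottal lacks voiced (/ɦ/).

/ʕ/, /ɦ/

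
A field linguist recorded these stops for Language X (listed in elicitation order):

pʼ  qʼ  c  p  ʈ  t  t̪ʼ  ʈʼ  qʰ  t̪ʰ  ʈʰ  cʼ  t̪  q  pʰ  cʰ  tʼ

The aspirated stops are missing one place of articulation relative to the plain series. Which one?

alveolar

Plain: /p/ (bilabial), /t̪/ (dental), /t/ (alveolar), /ʈ/ (retroflex), /c/ (palatal), /q/ (uvular).
Aspirated: /pʰ/ (bilabial), /t̪ʰ/ (dental), /ʈʰ/ (retroflex), /cʰ/ (palatal), /qʰ/ (uvular).
Ejective: /pʼ/ (bilabial), /t̪ʼ/ (dental), /tʼ/ (alveolar), /ʈʼ/ (retroflex), /cʼ/ (palatal), /qʼ/ (uvular).
Every place of articulation has an aspirated member except alveolar, where /tʰ/ would be expected.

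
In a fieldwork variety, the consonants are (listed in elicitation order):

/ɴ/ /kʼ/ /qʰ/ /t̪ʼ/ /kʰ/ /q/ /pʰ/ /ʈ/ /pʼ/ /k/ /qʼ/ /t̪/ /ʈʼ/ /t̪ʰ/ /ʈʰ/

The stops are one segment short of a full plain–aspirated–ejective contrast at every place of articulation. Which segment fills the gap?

/p/

Plain: /t̪/ (dental), /ʈ/ (retroflex), /k/ (velar), /q/ (uvular).
Aspirated: /pʰ/ (bilabial), /t̪ʰ/ (dental), /ʈʰ/ (retroflex), /kʰ/ (velar), /qʰ/ (uvular).
Ejective: /pʼ/ (bilabial), /t̪ʼ/ (dental), /ʈʼ/ (retroflex), /kʼ/ (velar), /qʼ/ (uvular).
The bilabial row has no plain member, so the gap is the plain bilabial stop /p/.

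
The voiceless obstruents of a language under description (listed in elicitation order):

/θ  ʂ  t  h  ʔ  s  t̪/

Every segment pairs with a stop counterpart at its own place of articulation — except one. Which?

/ʂ/

Dental: /t̪/ ~ /θ/
Alveolar: /t/ ~ /s/
Glottal: /ʔ/ ~ /h/
Retroflex: only /ʂ/ (fricative); no stop partner.
So /ʂ/ is the unpaired segment.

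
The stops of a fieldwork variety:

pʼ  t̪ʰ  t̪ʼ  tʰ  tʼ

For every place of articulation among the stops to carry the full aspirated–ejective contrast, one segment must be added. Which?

/pʰ/

place of articulation  aspirated  ejective
bilabial          —         pʼ      
dental            t̪ʰ       t̪ʼ     
alveolar          tʰ        tʼ      
The bilabial row has no aspirated member, so the gap is the aspirated bilabial stop /pʰ/.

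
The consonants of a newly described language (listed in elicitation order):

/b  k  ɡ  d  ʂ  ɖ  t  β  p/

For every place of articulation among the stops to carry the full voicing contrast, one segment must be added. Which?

Voiceless: /p/ (bilabial), /t/ (alveolar), /k/ (velar).
Voiced: /b/ (bilabial), /d/ (alveolar), /ɖ/ (retroflex), /ɡ/ (velar).
The retroflex row has no voiceless member, so the gap is the voiceless retroflex stop /ʈ/.

/ʈ/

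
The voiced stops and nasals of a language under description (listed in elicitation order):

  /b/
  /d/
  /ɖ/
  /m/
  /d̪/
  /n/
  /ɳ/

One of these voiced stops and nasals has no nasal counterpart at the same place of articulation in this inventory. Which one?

Bilabial: /b/ ~ /m/
Alveolar: /d/ ~ /n/
Retroflex: /ɖ/ ~ /ɳ/
Dental: only /d̪/ (oral stop); no nasal partner.
So /d̪/ is the unpaired segment.

/d̪/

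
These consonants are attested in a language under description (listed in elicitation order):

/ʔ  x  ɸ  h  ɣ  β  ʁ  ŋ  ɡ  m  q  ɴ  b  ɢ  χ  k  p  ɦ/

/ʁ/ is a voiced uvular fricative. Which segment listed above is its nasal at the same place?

/ɴ/

The nasal at the same place is an uvular nasal — in this inventory, /ɴ/.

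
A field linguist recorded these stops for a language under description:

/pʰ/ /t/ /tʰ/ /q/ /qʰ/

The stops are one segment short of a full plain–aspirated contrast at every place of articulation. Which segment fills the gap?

Plain: /t/ (alveolar), /q/ (uvular).
Aspirated: /pʰ/ (bilabial), /tʰ/ (alveolar), /qʰ/ (uvular).
The bilabial row has no plain member, so the gap is the plain bilabial stop /p/.

/p/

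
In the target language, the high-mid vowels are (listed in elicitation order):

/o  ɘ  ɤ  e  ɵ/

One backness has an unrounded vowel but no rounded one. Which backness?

Unrounded: /e/ (front), /ɘ/ (central), /ɤ/ (back).
Rounded: /ɵ/ (central), /o/ (back).
Every backness has a rounded member except front, where /ø/ would be expected.

front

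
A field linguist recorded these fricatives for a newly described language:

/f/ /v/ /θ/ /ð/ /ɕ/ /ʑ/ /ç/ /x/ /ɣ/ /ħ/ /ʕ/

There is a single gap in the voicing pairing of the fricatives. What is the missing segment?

/ʝ/

Voiceless: /f/ (labiodental), /θ/ (dental), /ɕ/ (alveolo-palatal), /ç/ (palatal), /x/ (velar), /ħ/ (pharyngeal).
Voiced: /v/ (labiodental), /ð/ (dental), /ʑ/ (alveolo-palatal), /ɣ/ (velar), /ʕ/ (pharyngeal).
The palatal row has no voiced member, so the gap is the voiced palatal fricative /ʝ/.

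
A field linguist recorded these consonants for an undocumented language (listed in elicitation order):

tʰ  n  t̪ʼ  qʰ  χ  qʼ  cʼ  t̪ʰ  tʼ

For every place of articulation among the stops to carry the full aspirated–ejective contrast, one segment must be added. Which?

/cʰ/

place of articulation  aspirated  ejective
dental            t̪ʰ       t̪ʼ     
alveolar          tʰ        tʼ      
palatal           —         cʼ      
uvular            qʰ        qʼ      
The palatal row has no aspirated member, so the gap is the aspirated palatal stop /cʰ/.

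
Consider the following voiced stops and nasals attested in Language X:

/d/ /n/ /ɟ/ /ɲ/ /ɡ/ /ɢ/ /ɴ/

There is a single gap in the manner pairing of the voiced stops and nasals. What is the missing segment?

/ŋ/

place of articulation  oral stop  nasal   
alveolar          d         n       
palatal           ɟ         ɲ       
velar             ɡ         —       
uvular            ɢ         ɴ       
The velar row has no nasal member, so the gap is the velar nasal /ŋ/.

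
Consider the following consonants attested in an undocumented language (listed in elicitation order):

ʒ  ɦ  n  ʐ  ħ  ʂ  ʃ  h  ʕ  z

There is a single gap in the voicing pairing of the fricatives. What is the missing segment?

/s/

place of articulation  voiceless  voiced  
alveolar          —         z       
postalveolar      ʃ         ʒ       
retroflex         ʂ         ʐ       
pharyngeal        ħ         ʕ       
glottal           h         ɦ       
The alveolar row has no voiceless member, so the gap is the voiceless alveolar fricative /s/.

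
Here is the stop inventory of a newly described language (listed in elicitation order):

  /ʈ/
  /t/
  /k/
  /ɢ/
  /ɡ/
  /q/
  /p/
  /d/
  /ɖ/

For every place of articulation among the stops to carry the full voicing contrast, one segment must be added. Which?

bilabial: voiceless /p/, voiced —.
alveolar: voiceless /t/, voiced /d/.
retroflex: voiceless /ʈ/, voiced /ɖ/.
velar: voiceless /k/, voiced /ɡ/.
uvular: voiceless /q/, voiced /ɢ/.
The bilabial row has no voiced member, so the gap is the voiced bilabial stop /b/.

/b/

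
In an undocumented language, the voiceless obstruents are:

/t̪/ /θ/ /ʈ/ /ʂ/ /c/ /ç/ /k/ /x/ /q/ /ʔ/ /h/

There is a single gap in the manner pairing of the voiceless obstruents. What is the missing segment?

dental: stop /t̪/, fricative /θ/.
retroflex: stop /ʈ/, fricative /ʂ/.
palatal: stop /c/, fricative /ç/.
velar: stop /k/, fricative /x/.
uvular: stop /q/, fricative —.
glottal: stop /ʔ/, fricative /h/.
The uvular row has no fricative member, so the gap is the uvular fricative /χ/.

/χ/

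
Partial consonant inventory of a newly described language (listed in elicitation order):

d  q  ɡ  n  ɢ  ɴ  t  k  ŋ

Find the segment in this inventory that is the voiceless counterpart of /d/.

/t/

/d/ is a voiced alveolar stop.
The voiceless counterpart is a voiceless alveolar stop — in this inventory, /t/.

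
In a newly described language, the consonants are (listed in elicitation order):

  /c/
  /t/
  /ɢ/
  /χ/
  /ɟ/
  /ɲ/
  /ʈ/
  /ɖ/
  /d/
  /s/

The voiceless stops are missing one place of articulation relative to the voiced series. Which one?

uvular

place of articulation  voiceless  voiced  
alveolar          t         d       
retroflex         ʈ         ɖ       
palatal           c         ɟ       
uvular            —         ɢ       
Every place of articulation has a voiceless member except uvular, where /q/ would be expected.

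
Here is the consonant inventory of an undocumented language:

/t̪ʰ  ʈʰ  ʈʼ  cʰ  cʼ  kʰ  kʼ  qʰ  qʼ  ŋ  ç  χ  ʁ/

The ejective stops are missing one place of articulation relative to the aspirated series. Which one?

dental

Aspirated: /t̪ʰ/ (dental), /ʈʰ/ (retroflex), /cʰ/ (palatal), /kʰ/ (velar), /qʰ/ (uvular).
Ejective: /ʈʼ/ (retroflex), /cʼ/ (palatal), /kʼ/ (velar), /qʼ/ (uvular).
Every place of articulation has an ejective member except dental, where /t̪ʼ/ would be expected.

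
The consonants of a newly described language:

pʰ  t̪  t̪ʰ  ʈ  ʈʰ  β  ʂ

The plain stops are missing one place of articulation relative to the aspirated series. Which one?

bilabial

bilabial: plain —, aspirated /pʰ/.
dental: plain /t̪/, aspirated /t̪ʰ/.
retroflex: plain /ʈ/, aspirated /ʈʰ/.
Every place of articulation has a plain member except bilabial, where /p/ would be expected.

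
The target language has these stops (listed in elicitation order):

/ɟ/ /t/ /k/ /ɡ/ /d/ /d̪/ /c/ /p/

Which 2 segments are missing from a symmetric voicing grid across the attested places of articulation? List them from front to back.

/b/, /t̪/

bilabial: voiceless /p/, voiced —.
dental: voiceless —, voiced /d̪/.
alveolar: voiceless /t/, voiced /d/.
palatal: voiceless /c/, voiced /ɟ/.
velar: voiceless /k/, voiced /ɡ/.
Gaps, from front to back: bilabial lacks voiced (/b/); dental lacks voiceless (/t̪/).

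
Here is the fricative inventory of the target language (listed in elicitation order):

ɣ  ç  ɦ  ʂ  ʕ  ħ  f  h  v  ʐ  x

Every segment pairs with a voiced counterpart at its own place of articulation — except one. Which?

/ç/

Labiodental: /f/ ~ /v/
Retroflex: /ʂ/ ~ /ʐ/
Velar: /x/ ~ /ɣ/
Pharyngeal: /ħ/ ~ /ʕ/
Glottal: /h/ ~ /ɦ/
Palatal: only /ç/ (voiceless); no voiced partner.
So /ç/ is the unpaired segment.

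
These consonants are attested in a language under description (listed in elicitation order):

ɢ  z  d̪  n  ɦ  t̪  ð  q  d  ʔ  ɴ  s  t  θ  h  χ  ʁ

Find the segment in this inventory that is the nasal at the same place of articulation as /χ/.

/χ/ is a voiceless uvular fricative.
The nasal at the same place is an uvular nasal — in this inventory, /ɴ/.

/ɴ/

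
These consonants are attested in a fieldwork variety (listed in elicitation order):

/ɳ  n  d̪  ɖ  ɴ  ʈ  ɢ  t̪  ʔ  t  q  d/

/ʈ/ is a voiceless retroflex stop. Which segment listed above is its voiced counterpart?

/ɖ/

The voiced counterpart is a voiced retroflex stop — in this inventory, /ɖ/.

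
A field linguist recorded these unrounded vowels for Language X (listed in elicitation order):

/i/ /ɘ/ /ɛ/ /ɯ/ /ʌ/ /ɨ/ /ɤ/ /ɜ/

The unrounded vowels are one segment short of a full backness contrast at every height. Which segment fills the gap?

/e/

Front: /i/ (high), /ɛ/ (low-mid).
Central: /ɨ/ (high), /ɘ/ (high-mid), /ɜ/ (low-mid).
Back: /ɯ/ (high), /ɤ/ (high-mid), /ʌ/ (low-mid).
The high-mid row has no front member, so the gap is the high-mid front unrounded vowel /e/.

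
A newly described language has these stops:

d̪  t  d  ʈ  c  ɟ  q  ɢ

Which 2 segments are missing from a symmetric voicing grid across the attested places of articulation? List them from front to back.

Voiceless: /t/ (alveolar), /ʈ/ (retroflex), /c/ (palatal), /q/ (uvular).
Voiced: /d̪/ (dental), /d/ (alveolar), /ɟ/ (palatal), /ɢ/ (uvular).
Gaps, from front to back: dental lacks voiceless (/t̪/); retroflex lacks voiced (/ɖ/).

/t̪/, /ɖ/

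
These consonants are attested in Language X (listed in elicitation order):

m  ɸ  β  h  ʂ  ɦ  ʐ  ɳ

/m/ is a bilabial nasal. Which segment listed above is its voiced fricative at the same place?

/β/

The voiced fricative at the same place is a voiced bilabial fricative — in this inventory, /β/.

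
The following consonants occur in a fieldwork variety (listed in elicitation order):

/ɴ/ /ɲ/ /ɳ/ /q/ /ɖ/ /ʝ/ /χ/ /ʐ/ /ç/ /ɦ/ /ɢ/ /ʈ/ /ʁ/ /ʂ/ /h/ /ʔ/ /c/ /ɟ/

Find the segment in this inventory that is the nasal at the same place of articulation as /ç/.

/ɲ/

/ç/ is a voiceless palatal fricative.
The nasal at the same place is a palatal nasal — in this inventory, /ɲ/.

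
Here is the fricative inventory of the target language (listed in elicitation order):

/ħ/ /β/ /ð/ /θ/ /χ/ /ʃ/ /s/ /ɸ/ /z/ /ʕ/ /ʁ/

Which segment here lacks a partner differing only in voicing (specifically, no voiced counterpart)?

Bilabial: /ɸ/ ~ /β/
Dental: /θ/ ~ /ð/
Alveolar: /s/ ~ /z/
Uvular: /χ/ ~ /ʁ/
Pharyngeal: /ħ/ ~ /ʕ/
Postalveolar: only /ʃ/ (voiceless); no voiced partner.
So /ʃ/ is the unpaired segment.

/ʃ/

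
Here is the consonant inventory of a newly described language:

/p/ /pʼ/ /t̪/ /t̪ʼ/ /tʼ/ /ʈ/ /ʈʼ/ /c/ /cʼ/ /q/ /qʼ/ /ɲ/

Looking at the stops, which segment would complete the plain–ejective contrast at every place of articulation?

/t/

place of articulation  plain     ejective
bilabial          p         pʼ      
dental            t̪        t̪ʼ     
alveolar          —         tʼ      
retroflex         ʈ         ʈʼ      
palatal           c         cʼ      
uvular            q         qʼ      
The alveolar row has no plain member, so the gap is the plain alveolar stop /t/.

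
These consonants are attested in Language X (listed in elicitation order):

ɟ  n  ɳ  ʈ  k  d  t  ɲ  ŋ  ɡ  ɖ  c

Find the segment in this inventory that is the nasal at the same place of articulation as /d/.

/d/ is a voiced alveolar stop.
The nasal at the same place is an alveolar nasal — in this inventory, /n/.

/n/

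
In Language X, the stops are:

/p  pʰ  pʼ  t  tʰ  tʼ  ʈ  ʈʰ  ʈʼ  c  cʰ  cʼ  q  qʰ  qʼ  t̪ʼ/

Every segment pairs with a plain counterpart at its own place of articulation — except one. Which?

/t̪ʼ/

Bilabial: /p/ ~ /pʰ/ ~ /pʼ/
Alveolar: /t/ ~ /tʰ/ ~ /tʼ/
Retroflex: /ʈ/ ~ /ʈʰ/ ~ /ʈʼ/
Palatal: /c/ ~ /cʰ/ ~ /cʼ/
Uvular: /q/ ~ /qʰ/ ~ /qʼ/
Dental: only /t̪ʼ/ (ejective); no plain partner.
So /t̪ʼ/ is the unpaired segment.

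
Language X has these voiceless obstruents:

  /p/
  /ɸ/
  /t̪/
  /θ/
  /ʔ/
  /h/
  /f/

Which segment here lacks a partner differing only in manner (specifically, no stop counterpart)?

Bilabial: /p/ ~ /ɸ/
Dental: /t̪/ ~ /θ/
Glottal: /ʔ/ ~ /h/
Labiodental: only /f/ (fricative); no stop partner.
So /f/ is the unpaired segment.

/f/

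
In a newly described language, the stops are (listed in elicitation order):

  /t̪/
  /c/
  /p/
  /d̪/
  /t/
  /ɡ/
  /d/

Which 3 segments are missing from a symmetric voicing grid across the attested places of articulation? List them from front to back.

/b/, /ɟ/, /k/

bilabial: voiceless /p/, voiced —.
dental: voiceless /t̪/, voiced /d̪/.
alveolar: voiceless /t/, voiced /d/.
palatal: voiceless /c/, voiced —.
velar: voiceless —, voiced /ɡ/.
Gaps, from front to back: bilabial lacks voiced (/b/); palatal lacks voiced (/ɟ/); velar lacks voiceless (/k/).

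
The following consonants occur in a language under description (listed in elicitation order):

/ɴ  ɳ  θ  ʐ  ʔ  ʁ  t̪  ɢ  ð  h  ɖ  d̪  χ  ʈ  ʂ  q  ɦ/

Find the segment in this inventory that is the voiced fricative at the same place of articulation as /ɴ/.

/ɴ/ is an uvular nasal.
The voiced fricative at the same place is a voiced uvular fricative — in this inventory, /ʁ/.

/ʁ/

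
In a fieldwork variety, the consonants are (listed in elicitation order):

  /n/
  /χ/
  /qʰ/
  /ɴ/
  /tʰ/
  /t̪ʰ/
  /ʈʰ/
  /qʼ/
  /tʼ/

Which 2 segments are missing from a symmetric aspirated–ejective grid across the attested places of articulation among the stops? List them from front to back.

Aspirated: /t̪ʰ/ (dental), /tʰ/ (alveolar), /ʈʰ/ (retroflex), /qʰ/ (uvular).
Ejective: /tʼ/ (alveolar), /qʼ/ (uvular).
Gaps, from front to back: dental lacks ejective (/t̪ʼ/); retroflex lacks ejective (/ʈʼ/).

/t̪ʼ/, /ʈʼ/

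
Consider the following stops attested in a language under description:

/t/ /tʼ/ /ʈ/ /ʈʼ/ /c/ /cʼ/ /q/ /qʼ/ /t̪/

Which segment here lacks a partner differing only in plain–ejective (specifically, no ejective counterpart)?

/t̪/

Alveolar: /t/ ~ /tʼ/
Retroflex: /ʈ/ ~ /ʈʼ/
Palatal: /c/ ~ /cʼ/
Uvular: /q/ ~ /qʼ/
Dental: only /t̪/ (plain); no ejective partner.
So /t̪/ is the unpaired segment.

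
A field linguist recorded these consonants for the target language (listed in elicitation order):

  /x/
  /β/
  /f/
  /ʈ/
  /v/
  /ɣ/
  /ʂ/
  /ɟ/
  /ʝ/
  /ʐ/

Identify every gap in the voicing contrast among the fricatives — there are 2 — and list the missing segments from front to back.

bilabial: voiceless —, voiced /β/.
labiodental: voiceless /f/, voiced /v/.
retroflex: voiceless /ʂ/, voiced /ʐ/.
palatal: voiceless —, voiced /ʝ/.
velar: voiceless /x/, voiced /ɣ/.
Gaps, from front to back: bilabial lacks voiceless (/ɸ/); palatal lacks voiceless (/ç/).

/ɸ/, /ç/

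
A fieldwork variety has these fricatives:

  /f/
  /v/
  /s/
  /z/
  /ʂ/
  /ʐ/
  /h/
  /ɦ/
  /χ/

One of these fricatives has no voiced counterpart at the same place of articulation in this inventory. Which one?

Labiodental: /f/ ~ /v/
Alveolar: /s/ ~ /z/
Retroflex: /ʂ/ ~ /ʐ/
Glottal: /h/ ~ /ɦ/
Uvular: only /χ/ (voiceless); no voiced partner.
So /χ/ is the unpaired segment.

/χ/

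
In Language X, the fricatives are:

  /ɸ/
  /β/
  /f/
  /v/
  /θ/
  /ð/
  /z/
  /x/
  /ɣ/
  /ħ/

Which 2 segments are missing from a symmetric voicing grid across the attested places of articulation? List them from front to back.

Voiceless: /ɸ/ (bilabial), /f/ (labiodental), /θ/ (dental), /x/ (velar), /ħ/ (pharyngeal).
Voiced: /β/ (bilabial), /v/ (labiodental), /ð/ (dental), /z/ (alveolar), /ɣ/ (velar).
Gaps, from front to back: alveolar lacks voiceless (/s/); pharyngeal lacks voiced (/ʕ/).

/s/, /ʕ/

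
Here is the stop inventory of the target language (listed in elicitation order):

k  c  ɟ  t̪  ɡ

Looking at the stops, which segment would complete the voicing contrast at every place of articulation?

/d̪/

Voiceless: /t̪/ (dental), /c/ (palatal), /k/ (velar).
Voiced: /ɟ/ (palatal), /ɡ/ (velar).
The dental row has no voiced member, so the gap is the voiced dental stop /d̪/.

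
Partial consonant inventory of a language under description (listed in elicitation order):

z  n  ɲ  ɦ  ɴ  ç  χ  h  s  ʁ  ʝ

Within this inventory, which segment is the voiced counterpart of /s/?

/s/ is a voiceless alveolar fricative.
The voiced counterpart is a voiced alveolar fricative — in this inventory, /z/.

/z/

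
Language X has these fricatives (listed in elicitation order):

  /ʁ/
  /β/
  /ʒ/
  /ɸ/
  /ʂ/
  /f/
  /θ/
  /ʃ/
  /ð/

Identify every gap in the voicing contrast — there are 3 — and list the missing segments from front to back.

place of articulation  voiceless  voiced  
bilabial          ɸ         β       
labiodental       f         —       
dental            θ         ð       
postalveolar      ʃ         ʒ       
retroflex         ʂ         —       
uvular            —         ʁ       
Gaps, from front to back: labiodental lacks voiced (/v/); retroflex lacks voiced (/ʐ/); uvular lacks voiceless (/χ/).

/v/, /ʐ/, /χ/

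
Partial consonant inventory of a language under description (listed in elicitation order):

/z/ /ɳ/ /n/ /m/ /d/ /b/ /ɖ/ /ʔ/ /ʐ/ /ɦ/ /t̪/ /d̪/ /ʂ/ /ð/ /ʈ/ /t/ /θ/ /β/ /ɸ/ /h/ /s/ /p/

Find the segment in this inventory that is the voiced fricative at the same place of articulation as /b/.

/β/

/b/ is a voiced bilabial stop.
The voiced fricative at the same place is a voiced bilabial fricative — in this inventory, /β/.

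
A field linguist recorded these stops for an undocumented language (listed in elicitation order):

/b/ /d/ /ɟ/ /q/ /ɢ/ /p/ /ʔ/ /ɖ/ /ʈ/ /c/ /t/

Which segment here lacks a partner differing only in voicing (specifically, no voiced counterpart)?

/ʔ/

Bilabial: /p/ ~ /b/
Alveolar: /t/ ~ /d/
Retroflex: /ʈ/ ~ /ɖ/
Palatal: /c/ ~ /ɟ/
Uvular: /q/ ~ /ɢ/
Glottal: only /ʔ/ (voiceless); no voiced partner.
So /ʔ/ is the unpaired segment.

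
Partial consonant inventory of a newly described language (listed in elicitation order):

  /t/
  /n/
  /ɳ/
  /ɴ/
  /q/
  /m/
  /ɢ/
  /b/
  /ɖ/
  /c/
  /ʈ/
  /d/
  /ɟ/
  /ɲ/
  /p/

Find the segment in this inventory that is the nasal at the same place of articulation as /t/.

/t/ is a voiceless alveolar stop.
The nasal at the same place is an alveolar nasal — in this inventory, /n/.

/n/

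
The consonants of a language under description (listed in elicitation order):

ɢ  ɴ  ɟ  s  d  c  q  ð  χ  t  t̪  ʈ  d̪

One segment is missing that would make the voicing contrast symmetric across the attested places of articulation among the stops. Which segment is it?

dental: voiceless /t̪/, voiced /d̪/.
alveolar: voiceless /t/, voiced /d/.
retroflex: voiceless /ʈ/, voiced —.
palatal: voiceless /c/, voiced /ɟ/.
uvular: voiceless /q/, voiced /ɢ/.
The retroflex row has no voiced member, so the gap is the voiced retroflex stop /ɖ/.

/ɖ/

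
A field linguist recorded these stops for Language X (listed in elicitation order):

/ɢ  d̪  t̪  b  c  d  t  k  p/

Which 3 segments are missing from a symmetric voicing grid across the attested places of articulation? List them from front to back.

Voiceless: /p/ (bilabial), /t̪/ (dental), /t/ (alveolar), /c/ (palatal), /k/ (velar).
Voiced: /b/ (bilabial), /d̪/ (dental), /d/ (alveolar), /ɢ/ (uvular).
Gaps, from front to back: palatal lacks voiced (/ɟ/); velar lacks voiced (/ɡ/); uvular lacks voiceless (/q/).

/ɟ/, /ɡ/, /q/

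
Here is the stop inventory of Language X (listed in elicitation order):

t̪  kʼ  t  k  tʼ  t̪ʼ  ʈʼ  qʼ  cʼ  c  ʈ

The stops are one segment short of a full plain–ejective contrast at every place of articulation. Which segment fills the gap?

/q/

place of articulation  plain     ejective
dental            t̪        t̪ʼ     
alveolar          t         tʼ      
retroflex         ʈ         ʈʼ      
palatal           c         cʼ      
velar             k         kʼ      
uvular            —         qʼ      
The uvular row has no plain member, so the gap is the plain uvular stop /q/.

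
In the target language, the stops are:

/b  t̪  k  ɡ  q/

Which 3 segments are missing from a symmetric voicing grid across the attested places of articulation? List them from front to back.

bilabial: voiceless —, voiced /b/.
dental: voiceless /t̪/, voiced —.
velar: voiceless /k/, voiced /ɡ/.
uvular: voiceless /q/, voiced —.
Gaps, from front to back: bilabial lacks voiceless (/p/); dental lacks voiced (/d̪/); uvular lacks voiced (/ɢ/).

/p/, /d̪/, /ɢ/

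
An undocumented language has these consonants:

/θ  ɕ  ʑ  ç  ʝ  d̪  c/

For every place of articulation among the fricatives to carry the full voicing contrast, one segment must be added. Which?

dental: voiceless /θ/, voiced —.
alveolo-palatal: voiceless /ɕ/, voiced /ʑ/.
palatal: voiceless /ç/, voiced /ʝ/.
The dental row has no voiced member, so the gap is the voiced dental fricative /ð/.

/ð/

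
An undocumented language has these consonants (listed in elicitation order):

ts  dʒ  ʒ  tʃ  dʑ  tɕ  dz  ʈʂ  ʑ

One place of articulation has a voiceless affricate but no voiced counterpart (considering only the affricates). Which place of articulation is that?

Voiceless: /ts/ (alveolar), /tʃ/ (postalveolar), /ʈʂ/ (retroflex), /tɕ/ (alveolo-palatal).
Voiced: /dz/ (alveolar), /dʒ/ (postalveolar), /dʑ/ (alveolo-palatal).
Every place of articulation has a voiced member except retroflex, where /ɖʐ/ would be expected.

retroflex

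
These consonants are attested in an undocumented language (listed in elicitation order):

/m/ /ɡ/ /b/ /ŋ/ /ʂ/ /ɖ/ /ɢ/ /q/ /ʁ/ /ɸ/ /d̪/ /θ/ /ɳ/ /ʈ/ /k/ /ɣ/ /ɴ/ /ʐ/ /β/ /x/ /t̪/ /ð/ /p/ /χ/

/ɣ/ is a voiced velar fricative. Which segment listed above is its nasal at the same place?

/ŋ/

The nasal at the same place is a velar nasal — in this inventory, /ŋ/.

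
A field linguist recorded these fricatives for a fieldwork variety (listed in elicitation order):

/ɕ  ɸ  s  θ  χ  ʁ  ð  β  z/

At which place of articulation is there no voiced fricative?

alveolo-palatal

place of articulation  voiceless  voiced  
bilabial          ɸ         β       
dental            θ         ð       
alveolar          s         z       
alveolo-palatal   ɕ         —       
uvular            χ         ʁ       
Every place of articulation has a voiced member except alveolo-palatal, where /ʑ/ would be expected.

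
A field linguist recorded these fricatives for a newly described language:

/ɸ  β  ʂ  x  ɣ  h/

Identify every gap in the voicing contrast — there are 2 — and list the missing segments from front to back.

/ʐ/, /ɦ/

Voiceless: /ɸ/ (bilabial), /ʂ/ (retroflex), /x/ (velar), /h/ (glottal).
Voiced: /β/ (bilabial), /ɣ/ (velar).
Gaps, from front to back: retroflex lacks voiced (/ʐ/); glottal lacks voiced (/ɦ/).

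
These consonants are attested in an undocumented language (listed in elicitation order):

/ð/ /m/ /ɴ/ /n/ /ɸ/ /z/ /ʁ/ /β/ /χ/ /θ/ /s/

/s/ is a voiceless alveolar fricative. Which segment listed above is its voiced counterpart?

The voiced counterpart is a voiced alveolar fricative — in this inventory, /z/.

/z/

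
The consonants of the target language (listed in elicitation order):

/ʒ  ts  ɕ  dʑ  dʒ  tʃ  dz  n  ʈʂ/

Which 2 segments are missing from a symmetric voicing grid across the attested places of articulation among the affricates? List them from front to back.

/ɖʐ/, /tɕ/

alveolar: voiceless /ts/, voiced /dz/.
postalveolar: voiceless /tʃ/, voiced /dʒ/.
retroflex: voiceless /ʈʂ/, voiced —.
alveolo-palatal: voiceless —, voiced /dʑ/.
Gaps, from front to back: retroflex lacks voiced (/ɖʐ/); alveolo-palatal lacks voiceless (/tɕ/).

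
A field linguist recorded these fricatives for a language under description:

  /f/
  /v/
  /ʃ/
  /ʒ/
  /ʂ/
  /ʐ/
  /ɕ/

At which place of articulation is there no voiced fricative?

alveolo-palatal

Voiceless: /f/ (labiodental), /ʃ/ (postalveolar), /ʂ/ (retroflex), /ɕ/ (alveolo-palatal).
Voiced: /v/ (labiodental), /ʒ/ (postalveolar), /ʐ/ (retroflex).
Every place of articulation has a voiced member except alveolo-palatal, where /ʑ/ would be expected.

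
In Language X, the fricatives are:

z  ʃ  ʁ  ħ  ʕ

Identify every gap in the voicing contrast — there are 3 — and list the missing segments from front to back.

/s/, /ʒ/, /χ/

place of articulation  voiceless  voiced  
alveolar          —         z       
postalveolar      ʃ         —       
uvular            —         ʁ       
pharyngeal        ħ         ʕ       
Gaps, from front to back: alveolar lacks voiceless (/s/); postalveolar lacks voiced (/ʒ/); uvular lacks voiceless (/χ/).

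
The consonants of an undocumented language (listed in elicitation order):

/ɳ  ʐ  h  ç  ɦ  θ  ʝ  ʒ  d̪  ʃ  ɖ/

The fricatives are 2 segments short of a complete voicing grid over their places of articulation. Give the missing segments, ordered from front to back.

/ð/, /ʂ/

Voiceless: /θ/ (dental), /ʃ/ (postalveolar), /ç/ (palatal), /h/ (glottal).
Voiced: /ʒ/ (postalveolar), /ʐ/ (retroflex), /ʝ/ (palatal), /ɦ/ (glottal).
Gaps, from front to back: dental lacks voiced (/ð/); retroflex lacks voiceless (/ʂ/).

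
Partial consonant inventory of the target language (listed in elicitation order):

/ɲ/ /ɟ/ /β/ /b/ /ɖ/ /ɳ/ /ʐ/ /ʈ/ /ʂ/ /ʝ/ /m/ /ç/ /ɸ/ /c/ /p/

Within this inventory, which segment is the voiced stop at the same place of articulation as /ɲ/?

/ɲ/ is a palatal nasal.
The voiced stop at the same place is a voiced palatal stop — in this inventory, /ɟ/.

/ɟ/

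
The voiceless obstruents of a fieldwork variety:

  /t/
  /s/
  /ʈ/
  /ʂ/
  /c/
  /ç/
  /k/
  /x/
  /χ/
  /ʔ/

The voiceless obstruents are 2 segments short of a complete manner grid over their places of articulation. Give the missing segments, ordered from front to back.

alveolar: stop /t/, fricative /s/.
retroflex: stop /ʈ/, fricative /ʂ/.
palatal: stop /c/, fricative /ç/.
velar: stop /k/, fricative /x/.
uvular: stop —, fricative /χ/.
glottal: stop /ʔ/, fricative —.
Gaps, from front to back: uvular lacks stop (/q/); glottal lacks fricative (/h/).

/q/, /h/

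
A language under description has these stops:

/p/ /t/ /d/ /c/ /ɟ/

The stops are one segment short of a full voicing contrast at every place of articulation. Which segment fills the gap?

place of articulation  voiceless  voiced  
bilabial          p         —       
alveolar          t         d       
palatal           c         ɟ       
The bilabial row has no voiced member, so the gap is the voiced bilabial stop /b/.

/b/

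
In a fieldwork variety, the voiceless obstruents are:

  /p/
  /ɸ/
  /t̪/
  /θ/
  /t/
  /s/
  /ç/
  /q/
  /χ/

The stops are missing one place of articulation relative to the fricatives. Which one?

palatal

place of articulation  stop      fricative
bilabial          p         ɸ       
dental            t̪        θ       
alveolar          t         s       
palatal           —         ç       
uvular            q         χ       
Every place of articulation has a stop member except palatal, where /c/ would be expected.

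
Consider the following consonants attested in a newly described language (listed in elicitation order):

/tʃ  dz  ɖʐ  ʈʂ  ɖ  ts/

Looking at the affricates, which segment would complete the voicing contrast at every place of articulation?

alveolar: voiceless /ts/, voiced /dz/.
postalveolar: voiceless /tʃ/, voiced —.
retroflex: voiceless /ʈʂ/, voiced /ɖʐ/.
The postalveolar row has no voiced member, so the gap is the voiced postalveolar affricate /dʒ/.

/dʒ/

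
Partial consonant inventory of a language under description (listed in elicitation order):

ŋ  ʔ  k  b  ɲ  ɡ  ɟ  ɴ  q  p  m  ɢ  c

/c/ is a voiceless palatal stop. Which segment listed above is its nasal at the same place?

/ɲ/

The nasal at the same place is a palatal nasal — in this inventory, /ɲ/.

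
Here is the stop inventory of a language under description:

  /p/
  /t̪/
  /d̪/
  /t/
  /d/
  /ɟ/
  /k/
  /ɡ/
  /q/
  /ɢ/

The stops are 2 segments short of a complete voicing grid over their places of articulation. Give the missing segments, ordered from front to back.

/b/, /c/

Voiceless: /p/ (bilabial), /t̪/ (dental), /t/ (alveolar), /k/ (velar), /q/ (uvular).
Voiced: /d̪/ (dental), /d/ (alveolar), /ɟ/ (palatal), /ɡ/ (velar), /ɢ/ (uvular).
Gaps, from front to back: bilabial lacks voiced (/b/); palatal lacks voiceless (/c/).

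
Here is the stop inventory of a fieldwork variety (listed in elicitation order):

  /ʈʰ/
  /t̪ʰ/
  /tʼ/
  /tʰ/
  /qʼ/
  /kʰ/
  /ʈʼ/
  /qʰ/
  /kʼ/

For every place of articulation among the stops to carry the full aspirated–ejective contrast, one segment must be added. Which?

dental: aspirated /t̪ʰ/, ejective —.
alveolar: aspirated /tʰ/, ejective /tʼ/.
retroflex: aspirated /ʈʰ/, ejective /ʈʼ/.
velar: aspirated /kʰ/, ejective /kʼ/.
uvular: aspirated /qʰ/, ejective /qʼ/.
The dental row has no ejective member, so the gap is the ejective dental stop /t̪ʼ/.

/t̪ʼ/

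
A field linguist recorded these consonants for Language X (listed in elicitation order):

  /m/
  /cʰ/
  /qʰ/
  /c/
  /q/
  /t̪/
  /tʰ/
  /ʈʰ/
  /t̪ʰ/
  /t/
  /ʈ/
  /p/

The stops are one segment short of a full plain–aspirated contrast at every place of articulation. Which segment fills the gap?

place of articulation  plain     aspirated
bilabial          p         —       
dental            t̪        t̪ʰ     
alveolar          t         tʰ      
retroflex         ʈ         ʈʰ      
palatal           c         cʰ      
uvular            q         qʰ      
The bilabial row has no aspirated member, so the gap is the aspirated bilabial stop /pʰ/.

/pʰ/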